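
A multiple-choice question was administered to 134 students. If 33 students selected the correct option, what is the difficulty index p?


Item difficulty p = number correct / total examinees
p = 33 / 134
p = 0.2463

0.2463


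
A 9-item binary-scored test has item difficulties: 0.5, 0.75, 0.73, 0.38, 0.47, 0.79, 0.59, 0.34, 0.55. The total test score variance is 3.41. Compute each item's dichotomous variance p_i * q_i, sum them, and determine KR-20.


For each item, compute p_i * q_i:
  Item 1: 0.5 * 0.5 = 0.25
  Item 2: 0.75 * 0.25 = 0.1875
  Item 3: 0.73 * 0.27 = 0.1971
  Item 4: 0.38 * 0.62 = 0.2356
  Item 5: 0.47 * 0.53 = 0.2491
  Item 6: 0.79 * 0.21 = 0.1659
  Item 7: 0.59 * 0.41 = 0.2419
  Item 8: 0.34 * 0.66 = 0.2244
  Item 9: 0.55 * 0.45 = 0.2475
Sum(p_i * q_i) = 0.25 + 0.1875 + 0.1971 + 0.2356 + 0.2491 + 0.1659 + 0.2419 + 0.2244 + 0.2475 = 1.999
KR-20 = (k/(k-1)) * (1 - Sum(p_i*q_i) / Var_total)
= (9/8) * (1 - 1.999/3.41)
= 1.125 * 0.4138
KR-20 = 0.4655

0.4655


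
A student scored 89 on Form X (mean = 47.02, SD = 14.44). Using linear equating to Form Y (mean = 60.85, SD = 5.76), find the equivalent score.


slope = SD_Y / SD_X = 5.76 / 14.44 ~ 0.3989
intercept = mean_Y - slope * mean_X = 60.85 - (5.76 / 14.44) * 47.02 ~ 42.0941
Y = slope * X + intercept. To avoid rounding drift from the rounded slope/intercept, evaluate the equivalent form Y = mean_Y + SD_Y * (X - mean_X) / SD_X at full precision:
Y = 60.85 + 5.76 * (89 - 47.02) / 14.44
Y = 60.85 + 5.76 * 41.98 / 14.44
Y = 60.85 + 241.8048 / 14.44
Y = 60.85 + 16.7455
Y = 77.5955

77.5955


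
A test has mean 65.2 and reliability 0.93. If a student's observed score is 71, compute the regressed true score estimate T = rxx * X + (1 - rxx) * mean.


T_est = rxx * X + (1 - rxx) * mean
T_est = 0.93 * 71 + 0.07 * 65.2
T_est = 66.03 + 4.564
T_est = 70.594

70.594


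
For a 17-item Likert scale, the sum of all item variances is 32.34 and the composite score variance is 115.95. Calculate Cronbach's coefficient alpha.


alpha = (k/(k-1)) * (1 - sum(si^2)/s_total^2)
= (17/16) * (1 - 32.34/115.95)
alpha = 0.7662

0.7662


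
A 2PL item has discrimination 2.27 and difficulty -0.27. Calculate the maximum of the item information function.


For 2PL, max info at theta = b = -0.27
I_max = a^2 / 4 = 2.27^2 / 4
= 5.1529 / 4
I_max = 1.2882

1.2882


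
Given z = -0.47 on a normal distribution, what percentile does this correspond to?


CDF(z) = 0.5 * (1 + erf(z/sqrt(2)))
erf(-0.3323) = -0.3616
CDF = 0.3192
Percentile rank = 0.3192 * 100 = 31.92

31.92


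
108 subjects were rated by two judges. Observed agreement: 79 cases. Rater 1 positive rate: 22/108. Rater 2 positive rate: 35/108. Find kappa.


P_o = 79/108 = 0.731481
P_e = (22*35 + 86*73) / 11664 = 0.604252
kappa = (P_o - P_e) / (1 - P_e)
kappa = (0.731481 - 0.604252) / (1 - 0.604252)
kappa = 0.3215

0.3215


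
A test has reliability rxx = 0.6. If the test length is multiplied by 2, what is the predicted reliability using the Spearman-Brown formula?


r_new = (n * rxx) / (1 + (n-1) * rxx)
r_new = (2 * 0.6) / (1 + 1 * 0.6)
r_new = 1.2 / 1.6
r_new = 0.75

0.75


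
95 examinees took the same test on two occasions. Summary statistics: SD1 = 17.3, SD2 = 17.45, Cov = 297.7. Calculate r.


r = cov(X,Y) / (SD_X * SD_Y)
r = 297.7 / (17.3 * 17.45)
r = 297.7 / 301.885
r = 0.9861

0.9861


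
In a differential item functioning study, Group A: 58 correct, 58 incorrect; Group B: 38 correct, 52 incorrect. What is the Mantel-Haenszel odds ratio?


Odds_A = 58/58 = 1.0
Odds_B = 38/52 = 0.7308
OR = Odds_A / Odds_B = 1.0 / 0.7308
Exactly, OR = (58 * 52) / (58 * 38) = 3016 / 2204
OR = 1.3684

1.3684


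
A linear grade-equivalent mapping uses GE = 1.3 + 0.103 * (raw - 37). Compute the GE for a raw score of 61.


raw - median = 61 - 37 = 24
slope * diff = 0.103 * 24 = 2.472
GE = 1.3 + 2.472
GE = 3.772

3.772


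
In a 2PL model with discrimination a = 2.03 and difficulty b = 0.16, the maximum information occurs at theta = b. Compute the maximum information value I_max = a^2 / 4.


For 2PL, max info at theta = b = 0.16
I_max = a^2 / 4 = 2.03^2 / 4
= 4.1209 / 4
I_max = 1.0302

1.0302


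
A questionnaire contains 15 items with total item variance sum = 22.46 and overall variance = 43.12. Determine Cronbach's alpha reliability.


alpha = (k/(k-1)) * (1 - sum(si^2)/s_total^2)
= (15/14) * (1 - 22.46/43.12)
alpha = 0.5134

0.5134


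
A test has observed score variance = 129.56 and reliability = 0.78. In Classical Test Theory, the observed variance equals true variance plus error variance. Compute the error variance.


var_true = rxx * var_obs = 0.78 * 129.56 = 101.0568
var_error = var_obs - var_true
var_error = 129.56 - 101.0568
var_error = 28.5032

28.5032


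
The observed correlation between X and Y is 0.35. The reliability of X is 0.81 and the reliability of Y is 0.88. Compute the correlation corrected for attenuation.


r_corrected = rxy / sqrt(rxx * ryy)
= 0.35 / sqrt(0.81 * 0.88)
= 0.35 / sqrt(0.7128)
= 0.35 / 0.844275
r_corrected = 0.4146

0.4146


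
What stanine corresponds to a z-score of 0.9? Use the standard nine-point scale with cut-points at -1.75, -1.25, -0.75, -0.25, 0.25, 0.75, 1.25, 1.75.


Stanine boundaries: [-1.75, -1.25, -0.75, -0.25, 0.25, 0.75, 1.25, 1.75]
z = 0.9
Check each boundary:
  z >= -1.75 -> could be stanine 2
  z >= -1.25 -> could be stanine 3
  z >= -0.75 -> could be stanine 4
  z >= -0.25 -> could be stanine 5
  z >= 0.25 -> could be stanine 6
  z >= 0.75 -> could be stanine 7
  z < 1.25
  z < 1.75
Highest qualifying boundary gives stanine = 7

7


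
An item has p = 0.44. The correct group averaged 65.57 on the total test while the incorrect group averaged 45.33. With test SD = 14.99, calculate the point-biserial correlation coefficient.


q = 1 - p = 0.56
rpb = ((M1 - M0) / SD) * sqrt(p * q)
rpb = ((65.57 - 45.33) / 14.99) * sqrt(0.44 * 0.56)
rpb = 0.6702

0.6702


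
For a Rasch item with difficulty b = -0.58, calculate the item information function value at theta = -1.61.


P = 1/(1+exp(-(-1.61--0.58))) = 0.2631
I = P*(1-P) = 0.2631 * 0.7369
I = 0.1939

0.1939


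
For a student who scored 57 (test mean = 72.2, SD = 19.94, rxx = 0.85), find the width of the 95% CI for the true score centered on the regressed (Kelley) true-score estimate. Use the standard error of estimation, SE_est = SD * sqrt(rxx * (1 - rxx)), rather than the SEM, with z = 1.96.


True score estimate = 0.85*57 + 0.15*72.2 = 59.28
SE_est = SD * sqrt(rxx * (1 - rxx)) = 19.94 * sqrt(0.85 * 0.15) = 19.94 * sqrt(0.1275) = 7.120004
CI = T_est +/- z * SE_est, so width = 2 * z * SE_est = 2 * 1.96 * 7.120004
Width = 27.9104

27.9104


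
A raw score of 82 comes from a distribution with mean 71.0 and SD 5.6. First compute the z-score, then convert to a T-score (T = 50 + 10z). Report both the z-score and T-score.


z = (X - mean) / SD = (82 - 71.0) / 5.6
z = 11.0 / 5.6
z = 1.9643
T-score = T = 50 + 10z
Carry z at full precision (z = 11.0 / 5.6) into the conversion:
T-score = 50 + 10 * (11.0 / 5.6) = 50 + 110 / 5.6
T-score = 50 + 19.6429
T-score = 69.6429

69.6429


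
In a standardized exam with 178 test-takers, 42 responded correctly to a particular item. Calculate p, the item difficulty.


Item difficulty p = number correct / total examinees
p = 42 / 178
p = 0.236

0.236


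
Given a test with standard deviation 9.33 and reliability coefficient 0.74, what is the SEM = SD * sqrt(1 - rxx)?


SEM = SD * sqrt(1 - rxx)
SEM = 9.33 * sqrt(1 - 0.74)
SEM = 9.33 * sqrt(0.26) = 9.33 * 0.509902
SEM = 4.7574

4.7574


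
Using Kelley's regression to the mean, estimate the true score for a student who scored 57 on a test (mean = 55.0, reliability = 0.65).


T_est = rxx * X + (1 - rxx) * mean
T_est = 0.65 * 57 + 0.35 * 55.0
T_est = 37.05 + 19.25
T_est = 56.3

56.3


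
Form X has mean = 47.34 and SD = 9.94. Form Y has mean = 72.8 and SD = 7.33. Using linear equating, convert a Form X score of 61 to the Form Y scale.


slope = SD_Y / SD_X = 7.33 / 9.94 ~ 0.7374
intercept = mean_Y - slope * mean_X = 72.8 - (7.33 / 9.94) * 47.34 ~ 37.8903
Y = slope * X + intercept. To avoid rounding drift from the rounded slope/intercept, evaluate the equivalent form Y = mean_Y + SD_Y * (X - mean_X) / SD_X at full precision:
Y = 72.8 + 7.33 * (61 - 47.34) / 9.94
Y = 72.8 + 7.33 * 13.66 / 9.94
Y = 72.8 + 100.1278 / 9.94
Y = 72.8 + 10.0732
Y = 82.8732

82.8732


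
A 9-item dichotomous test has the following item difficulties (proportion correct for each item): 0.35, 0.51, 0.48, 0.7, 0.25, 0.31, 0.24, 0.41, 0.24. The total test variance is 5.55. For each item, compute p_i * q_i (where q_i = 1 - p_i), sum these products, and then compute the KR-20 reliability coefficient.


For each item, compute p_i * q_i:
  Item 1: 0.35 * 0.65 = 0.2275
  Item 2: 0.51 * 0.49 = 0.2499
  Item 3: 0.48 * 0.52 = 0.2496
  Item 4: 0.7 * 0.3 = 0.21
  Item 5: 0.25 * 0.75 = 0.1875
  Item 6: 0.31 * 0.69 = 0.2139
  Item 7: 0.24 * 0.76 = 0.1824
  Item 8: 0.41 * 0.59 = 0.2419
  Item 9: 0.24 * 0.76 = 0.1824
Sum(p_i * q_i) = 0.2275 + 0.2499 + 0.2496 + 0.21 + 0.1875 + 0.2139 + 0.1824 + 0.2419 + 0.1824 = 1.9451
KR-20 = (k/(k-1)) * (1 - Sum(p_i*q_i) / Var_total)
= (9/8) * (1 - 1.9451/5.55)
= 1.125 * 0.6495
KR-20 = 0.7307

0.7307


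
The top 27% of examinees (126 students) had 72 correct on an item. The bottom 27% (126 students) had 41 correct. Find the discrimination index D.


p_upper = 72/126 = 0.5714
p_lower = 41/126 = 0.3254
D = 0.5714 - 0.3254 = 0.246

0.246


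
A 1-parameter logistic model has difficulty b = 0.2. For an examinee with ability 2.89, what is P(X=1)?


theta - b = 2.89 - 0.2 = 2.69
exp(-(theta - b)) = exp(-2.69) = 0.0679
P = 1 / (1 + 0.0679)
P = 0.9364

0.9364


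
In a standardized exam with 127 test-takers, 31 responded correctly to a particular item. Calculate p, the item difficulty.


Item difficulty p = number correct / total examinees
p = 31 / 127
p = 0.2441

0.2441


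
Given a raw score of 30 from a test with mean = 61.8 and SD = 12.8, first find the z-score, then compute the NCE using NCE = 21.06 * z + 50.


z = (X - mean) / SD = (30 - 61.8) / 12.8
z = -31.8 / 12.8
z = -2.4844
NCE = NCE = 21.06z + 50
Carry z at full precision (z = -31.8 / 12.8) into the conversion:
NCE = 21.06 * (-31.8 / 12.8) + 50 = -669.708 / 12.8 + 50
NCE = -52.3209 + 50
NCE = -2.3209

-2.3209


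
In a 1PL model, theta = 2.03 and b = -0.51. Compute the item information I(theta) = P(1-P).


P = 1/(1+exp(-(2.03--0.51))) = 0.9269
I = P*(1-P) = 0.9269 * 0.0731
I = 0.0678

0.0678


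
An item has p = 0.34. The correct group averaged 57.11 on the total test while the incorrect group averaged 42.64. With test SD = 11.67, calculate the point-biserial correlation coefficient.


q = 1 - p = 0.66
rpb = ((M1 - M0) / SD) * sqrt(p * q)
rpb = ((57.11 - 42.64) / 11.67) * sqrt(0.34 * 0.66)
rpb = 0.5874

0.5874


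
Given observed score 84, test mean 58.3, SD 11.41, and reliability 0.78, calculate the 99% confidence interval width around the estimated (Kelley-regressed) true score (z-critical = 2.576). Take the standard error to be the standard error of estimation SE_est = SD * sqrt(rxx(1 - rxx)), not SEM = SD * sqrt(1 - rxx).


True score estimate = 0.78*84 + 0.22*58.3 = 78.346
SE_est = SD * sqrt(rxx * (1 - rxx)) = 11.41 * sqrt(0.78 * 0.22) = 11.41 * sqrt(0.1716) = 4.72655
CI = T_est +/- z * SE_est, so width = 2 * z * SE_est = 2 * 2.576 * 4.72655
Width = 24.3512

24.3512


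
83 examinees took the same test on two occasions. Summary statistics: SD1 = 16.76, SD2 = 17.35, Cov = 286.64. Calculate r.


r = cov(X,Y) / (SD_X * SD_Y)
r = 286.64 / (16.76 * 17.35)
r = 286.64 / 290.786
r = 0.9857

0.9857


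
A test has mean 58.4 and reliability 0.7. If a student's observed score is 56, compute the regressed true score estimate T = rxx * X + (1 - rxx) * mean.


T_est = rxx * X + (1 - rxx) * mean
T_est = 0.7 * 56 + 0.3 * 58.4
T_est = 39.2 + 17.52
T_est = 56.72

56.72


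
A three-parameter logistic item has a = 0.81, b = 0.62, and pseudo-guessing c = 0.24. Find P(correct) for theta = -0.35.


logit = 0.81*(-0.35 - 0.62) = -0.7857
P* = 1/(1 + exp(--0.7857)) = 0.3131
P = 0.24 + (1 - 0.24) * 0.3131
P = 0.478

0.478


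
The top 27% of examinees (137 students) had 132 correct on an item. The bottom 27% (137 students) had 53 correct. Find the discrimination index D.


p_upper = 132/137 = 0.9635
p_lower = 53/137 = 0.3869
D = 0.9635 - 0.3869 = 0.5766

0.5766


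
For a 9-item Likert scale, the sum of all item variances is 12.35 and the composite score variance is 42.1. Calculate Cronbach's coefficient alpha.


alpha = (k/(k-1)) * (1 - sum(si^2)/s_total^2)
= (9/8) * (1 - 12.35/42.1)
alpha = 0.795

0.795


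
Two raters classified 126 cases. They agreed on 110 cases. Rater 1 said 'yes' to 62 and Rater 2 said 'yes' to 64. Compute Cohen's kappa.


P_o = 110/126 = 0.873016
P_e = (62*64 + 64*62) / 15876 = 0.499874
kappa = (P_o - P_e) / (1 - P_e)
kappa = (0.873016 - 0.499874) / (1 - 0.499874)
kappa = 0.7461

0.7461


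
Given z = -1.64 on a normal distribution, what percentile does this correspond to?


CDF(z) = 0.5 * (1 + erf(z/sqrt(2)))
erf(-1.1597) = -0.899
CDF = 0.0505
Percentile rank = 0.0505 * 100 = 5.05

5.05


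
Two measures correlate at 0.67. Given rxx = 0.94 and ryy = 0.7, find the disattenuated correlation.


r_corrected = rxy / sqrt(rxx * ryy)
= 0.67 / sqrt(0.94 * 0.7)
= 0.67 / sqrt(0.658)
= 0.67 / 0.811172
r_corrected = 0.826

0.826


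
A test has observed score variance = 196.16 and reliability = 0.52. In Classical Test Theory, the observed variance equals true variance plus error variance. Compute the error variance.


var_true = rxx * var_obs = 0.52 * 196.16 = 102.0032
var_error = var_obs - var_true
var_error = 196.16 - 102.0032
var_error = 94.1568

94.1568


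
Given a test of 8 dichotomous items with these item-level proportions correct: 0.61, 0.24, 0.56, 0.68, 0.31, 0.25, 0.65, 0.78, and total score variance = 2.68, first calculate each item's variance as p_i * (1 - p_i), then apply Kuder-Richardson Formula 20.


For each item, compute p_i * q_i:
  Item 1: 0.61 * 0.39 = 0.2379
  Item 2: 0.24 * 0.76 = 0.1824
  Item 3: 0.56 * 0.44 = 0.2464
  Item 4: 0.68 * 0.32 = 0.2176
  Item 5: 0.31 * 0.69 = 0.2139
  Item 6: 0.25 * 0.75 = 0.1875
  Item 7: 0.65 * 0.35 = 0.2275
  Item 8: 0.78 * 0.22 = 0.1716
Sum(p_i * q_i) = 0.2379 + 0.1824 + 0.2464 + 0.2176 + 0.2139 + 0.1875 + 0.2275 + 0.1716 = 1.6848
KR-20 = (k/(k-1)) * (1 - Sum(p_i*q_i) / Var_total)
= (8/7) * (1 - 1.6848/2.68)
= 1.1429 * 0.3713
KR-20 = 0.4244

0.4244


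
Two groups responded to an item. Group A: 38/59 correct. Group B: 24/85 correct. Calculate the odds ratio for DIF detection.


Odds_A = 38/21 = 1.8095
Odds_B = 24/61 = 0.3934
OR = Odds_A / Odds_B = 1.8095 / 0.3934
Exactly, OR = (38 * 61) / (21 * 24) = 2318 / 504
OR = 4.5992

4.5992


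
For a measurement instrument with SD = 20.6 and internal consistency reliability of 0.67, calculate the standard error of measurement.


SEM = SD * sqrt(1 - rxx)
SEM = 20.6 * sqrt(1 - 0.67)
SEM = 20.6 * sqrt(0.33) = 20.6 * 0.574456
SEM = 11.8338

11.8338


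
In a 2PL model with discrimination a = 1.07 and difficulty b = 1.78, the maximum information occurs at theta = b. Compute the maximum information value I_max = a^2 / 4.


For 2PL, max info at theta = b = 1.78
I_max = a^2 / 4 = 1.07^2 / 4
= 1.1449 / 4
I_max = 0.2862

0.2862


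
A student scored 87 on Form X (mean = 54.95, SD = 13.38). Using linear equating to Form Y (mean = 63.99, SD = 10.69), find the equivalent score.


slope = SD_Y / SD_X = 10.69 / 13.38 ~ 0.799
intercept = mean_Y - slope * mean_X = 63.99 - (10.69 / 13.38) * 54.95 ~ 20.0875
Y = slope * X + intercept. To avoid rounding drift from the rounded slope/intercept, evaluate the equivalent form Y = mean_Y + SD_Y * (X - mean_X) / SD_X at full precision:
Y = 63.99 + 10.69 * (87 - 54.95) / 13.38
Y = 63.99 + 10.69 * 32.05 / 13.38
Y = 63.99 + 342.6145 / 13.38
Y = 63.99 + 25.6065
Y = 89.5965

89.5965


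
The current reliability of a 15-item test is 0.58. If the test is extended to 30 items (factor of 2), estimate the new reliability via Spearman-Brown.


r_new = (n * rxx) / (1 + (n-1) * rxx)
r_new = (2 * 0.58) / (1 + 1 * 0.58)
r_new = 1.16 / 1.58
r_new = 0.7342

0.7342


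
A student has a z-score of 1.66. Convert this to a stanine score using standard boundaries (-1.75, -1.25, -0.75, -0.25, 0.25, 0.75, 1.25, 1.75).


Stanine boundaries: [-1.75, -1.25, -0.75, -0.25, 0.25, 0.75, 1.25, 1.75]
z = 1.66
Check each boundary:
  z >= -1.75 -> could be stanine 2
  z >= -1.25 -> could be stanine 3
  z >= -0.75 -> could be stanine 4
  z >= -0.25 -> could be stanine 5
  z >= 0.25 -> could be stanine 6
  z >= 0.75 -> could be stanine 7
  z >= 1.25 -> could be stanine 8
  z < 1.75
Highest qualifying boundary gives stanine = 8

8


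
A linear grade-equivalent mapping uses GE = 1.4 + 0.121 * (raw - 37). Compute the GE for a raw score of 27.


raw - median = 27 - 37 = -10
slope * diff = 0.121 * -10 = -1.21
GE = 1.4 + -1.21
GE = 0.19

0.19


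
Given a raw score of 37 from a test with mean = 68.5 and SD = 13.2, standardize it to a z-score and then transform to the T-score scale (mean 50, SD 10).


z = (X - mean) / SD = (37 - 68.5) / 13.2
z = -31.5 / 13.2
z = -2.3864
T-score = T = 50 + 10z
Carry z at full precision (z = -31.5 / 13.2) into the conversion:
T-score = 50 + 10 * (-31.5 / 13.2) = 50 + -315 / 13.2
T-score = 50 + -23.8636
T-score = 26.1364

26.1364


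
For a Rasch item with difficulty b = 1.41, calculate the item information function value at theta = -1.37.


P = 1/(1+exp(-(-1.37-1.41))) = 0.0584
I = P*(1-P) = 0.0584 * 0.9416
I = 0.055

0.055


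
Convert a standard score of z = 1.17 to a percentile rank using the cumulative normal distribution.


CDF(z) = 0.5 * (1 + erf(z/sqrt(2)))
erf(0.8273) = 0.758
CDF = 0.879
Percentile rank = 0.879 * 100 = 87.9

87.9


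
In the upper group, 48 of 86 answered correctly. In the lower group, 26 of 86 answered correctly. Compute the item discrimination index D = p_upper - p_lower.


p_upper = 48/86 = 0.5581
p_lower = 26/86 = 0.3023
D = 0.5581 - 0.3023 = 0.2558

0.2558


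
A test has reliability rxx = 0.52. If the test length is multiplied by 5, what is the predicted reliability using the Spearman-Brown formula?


r_new = (n * rxx) / (1 + (n-1) * rxx)
r_new = (5 * 0.52) / (1 + 4 * 0.52)
r_new = 2.6 / 3.08
r_new = 0.8442

0.8442


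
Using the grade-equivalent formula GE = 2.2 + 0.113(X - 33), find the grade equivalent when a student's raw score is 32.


raw - median = 32 - 33 = -1
slope * diff = 0.113 * -1 = -0.113
GE = 2.2 + -0.113
GE = 2.087

2.087


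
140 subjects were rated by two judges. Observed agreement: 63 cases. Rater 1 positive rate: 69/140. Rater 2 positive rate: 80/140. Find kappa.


P_o = 63/140 = 0.45
P_e = (69*80 + 71*60) / 19600 = 0.49898
kappa = (P_o - P_e) / (1 - P_e)
kappa = (0.45 - 0.49898) / (1 - 0.49898)
kappa = -0.0978

-0.0978


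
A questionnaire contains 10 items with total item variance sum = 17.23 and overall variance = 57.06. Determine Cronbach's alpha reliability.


alpha = (k/(k-1)) * (1 - sum(si^2)/s_total^2)
= (10/9) * (1 - 17.23/57.06)
alpha = 0.7756

0.7756


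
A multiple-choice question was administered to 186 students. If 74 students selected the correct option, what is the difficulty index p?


Item difficulty p = number correct / total examinees
p = 74 / 186
p = 0.3978

0.3978


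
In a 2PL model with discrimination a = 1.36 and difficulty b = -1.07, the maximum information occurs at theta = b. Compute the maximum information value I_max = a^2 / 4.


For 2PL, max info at theta = b = -1.07
I_max = a^2 / 4 = 1.36^2 / 4
= 1.8496 / 4
I_max = 0.4624

0.4624


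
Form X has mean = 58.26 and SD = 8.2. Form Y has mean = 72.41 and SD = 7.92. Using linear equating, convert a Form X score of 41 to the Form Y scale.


slope = SD_Y / SD_X = 7.92 / 8.2 ~ 0.9659
intercept = mean_Y - slope * mean_X = 72.41 - (7.92 / 8.2) * 58.26 ~ 16.1394
Y = slope * X + intercept. To avoid rounding drift from the rounded slope/intercept, evaluate the equivalent form Y = mean_Y + SD_Y * (X - mean_X) / SD_X at full precision:
Y = 72.41 + 7.92 * (41 - 58.26) / 8.2
Y = 72.41 - 7.92 * 17.26 / 8.2
Y = 72.41 - 136.6992 / 8.2
Y = 72.41 - 16.6706
Y = 55.7394

55.7394


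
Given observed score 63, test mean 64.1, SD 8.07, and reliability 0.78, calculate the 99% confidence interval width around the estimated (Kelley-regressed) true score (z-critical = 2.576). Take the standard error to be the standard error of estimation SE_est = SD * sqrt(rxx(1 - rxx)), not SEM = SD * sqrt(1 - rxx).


True score estimate = 0.78*63 + 0.22*64.1 = 63.242
SE_est = SD * sqrt(rxx * (1 - rxx)) = 8.07 * sqrt(0.78 * 0.22) = 8.07 * sqrt(0.1716) = 3.342968
CI = T_est +/- z * SE_est, so width = 2 * z * SE_est = 2 * 2.576 * 3.342968
Width = 17.223

17.223


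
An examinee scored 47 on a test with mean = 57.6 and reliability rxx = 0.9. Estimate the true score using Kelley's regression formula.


T_est = rxx * X + (1 - rxx) * mean
T_est = 0.9 * 47 + 0.1 * 57.6
T_est = 42.3 + 5.76
T_est = 48.06

48.06


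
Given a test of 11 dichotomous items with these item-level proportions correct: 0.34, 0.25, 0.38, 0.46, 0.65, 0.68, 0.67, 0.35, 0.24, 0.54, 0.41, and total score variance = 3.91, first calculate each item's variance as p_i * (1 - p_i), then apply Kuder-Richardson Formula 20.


For each item, compute p_i * q_i:
  Item 1: 0.34 * 0.66 = 0.2244
  Item 2: 0.25 * 0.75 = 0.1875
  Item 3: 0.38 * 0.62 = 0.2356
  Item 4: 0.46 * 0.54 = 0.2484
  Item 5: 0.65 * 0.35 = 0.2275
  Item 6: 0.68 * 0.32 = 0.2176
  Item 7: 0.67 * 0.33 = 0.2211
  Item 8: 0.35 * 0.65 = 0.2275
  Item 9: 0.24 * 0.76 = 0.1824
  Item 10: 0.54 * 0.46 = 0.2484
  Item 11: 0.41 * 0.59 = 0.2419
Sum(p_i * q_i) = 0.2244 + 0.1875 + 0.2356 + 0.2484 + 0.2275 + 0.2176 + 0.2211 + 0.2275 + 0.1824 + 0.2484 + 0.2419 = 2.4623
KR-20 = (k/(k-1)) * (1 - Sum(p_i*q_i) / Var_total)
= (11/10) * (1 - 2.4623/3.91)
= 1.1 * 0.3703
KR-20 = 0.4073

0.4073


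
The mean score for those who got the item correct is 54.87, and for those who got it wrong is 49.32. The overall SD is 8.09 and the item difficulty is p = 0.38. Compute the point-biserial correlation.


q = 1 - p = 0.62
rpb = ((M1 - M0) / SD) * sqrt(p * q)
rpb = ((54.87 - 49.32) / 8.09) * sqrt(0.38 * 0.62)
rpb = 0.333

0.333


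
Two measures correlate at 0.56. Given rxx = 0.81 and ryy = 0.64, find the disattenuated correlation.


r_corrected = rxy / sqrt(rxx * ryy)
= 0.56 / sqrt(0.81 * 0.64)
= 0.56 / sqrt(0.5184)
= 0.56 / 0.72
r_corrected = 0.7778

0.7778


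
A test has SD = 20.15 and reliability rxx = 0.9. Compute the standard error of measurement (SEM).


SEM = SD * sqrt(1 - rxx)
SEM = 20.15 * sqrt(1 - 0.9)
SEM = 20.15 * sqrt(0.1) = 20.15 * 0.316228
SEM = 6.372

6.372


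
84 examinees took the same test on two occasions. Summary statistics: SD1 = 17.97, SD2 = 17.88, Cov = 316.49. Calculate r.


r = cov(X,Y) / (SD_X * SD_Y)
r = 316.49 / (17.97 * 17.88)
r = 316.49 / 321.3036
r = 0.985

0.985


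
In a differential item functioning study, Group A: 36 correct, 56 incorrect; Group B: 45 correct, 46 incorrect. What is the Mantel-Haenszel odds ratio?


Odds_A = 36/56 = 0.6429
Odds_B = 45/46 = 0.9783
OR = Odds_A / Odds_B = 0.6429 / 0.9783
Exactly, OR = (36 * 46) / (56 * 45) = 1656 / 2520
OR = 0.6571

0.6571


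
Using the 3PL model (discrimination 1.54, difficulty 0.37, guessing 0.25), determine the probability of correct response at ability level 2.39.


logit = 1.54*(2.39 - 0.37) = 3.1108
P* = 1/(1 + exp(-3.1108)) = 0.9573
P = 0.25 + (1 - 0.25) * 0.9573
P = 0.968

0.968


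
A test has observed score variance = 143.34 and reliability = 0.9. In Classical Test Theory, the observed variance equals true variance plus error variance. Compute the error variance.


var_true = rxx * var_obs = 0.9 * 143.34 = 129.006
var_error = var_obs - var_true
var_error = 143.34 - 129.006
var_error = 14.334

14.334


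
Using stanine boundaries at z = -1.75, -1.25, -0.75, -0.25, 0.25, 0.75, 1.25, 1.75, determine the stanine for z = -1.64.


Stanine boundaries: [-1.75, -1.25, -0.75, -0.25, 0.25, 0.75, 1.25, 1.75]
z = -1.64
Check each boundary:
  z >= -1.75 -> could be stanine 2
  z < -1.25
  z < -0.75
  z < -0.25
  z < 0.25
  z < 0.75
  z < 1.25
  z < 1.75
Highest qualifying boundary gives stanine = 2

2


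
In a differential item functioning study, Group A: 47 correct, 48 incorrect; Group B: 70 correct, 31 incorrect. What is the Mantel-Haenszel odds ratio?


Odds_A = 47/48 = 0.9792
Odds_B = 70/31 = 2.2581
OR = Odds_A / Odds_B = 0.9792 / 2.2581
Exactly, OR = (47 * 31) / (48 * 70) = 1457 / 3360
OR = 0.4336

0.4336


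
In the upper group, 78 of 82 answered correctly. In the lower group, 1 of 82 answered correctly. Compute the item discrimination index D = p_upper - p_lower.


p_upper = 78/82 = 0.9512
p_lower = 1/82 = 0.0122
D = 0.9512 - 0.0122 = 0.939

0.939


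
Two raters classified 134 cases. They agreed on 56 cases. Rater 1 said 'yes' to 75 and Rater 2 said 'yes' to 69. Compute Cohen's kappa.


P_o = 56/134 = 0.41791
P_e = (75*69 + 59*65) / 17956 = 0.501782
kappa = (P_o - P_e) / (1 - P_e)
kappa = (0.41791 - 0.501782) / (1 - 0.501782)
kappa = -0.1683

-0.1683


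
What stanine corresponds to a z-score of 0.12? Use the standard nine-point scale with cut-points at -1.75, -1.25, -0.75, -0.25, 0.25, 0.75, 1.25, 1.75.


Stanine boundaries: [-1.75, -1.25, -0.75, -0.25, 0.25, 0.75, 1.25, 1.75]
z = 0.12
Check each boundary:
  z >= -1.75 -> could be stanine 2
  z >= -1.25 -> could be stanine 3
  z >= -0.75 -> could be stanine 4
  z >= -0.25 -> could be stanine 5
  z < 0.25
  z < 0.75
  z < 1.25
  z < 1.75
Highest qualifying boundary gives stanine = 5

5


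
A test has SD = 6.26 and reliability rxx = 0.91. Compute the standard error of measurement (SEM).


SEM = SD * sqrt(1 - rxx)
SEM = 6.26 * sqrt(1 - 0.91)
SEM = 6.26 * sqrt(0.09) = 6.26 * 0.3
SEM = 1.878

1.878


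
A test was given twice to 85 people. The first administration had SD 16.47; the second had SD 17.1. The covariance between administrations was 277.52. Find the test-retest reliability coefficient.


r = cov(X,Y) / (SD_X * SD_Y)
r = 277.52 / (16.47 * 17.1)
r = 277.52 / 281.637
r = 0.9854

0.9854


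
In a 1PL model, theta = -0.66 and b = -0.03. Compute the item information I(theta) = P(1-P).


P = 1/(1+exp(-(-0.66--0.03))) = 0.3475
I = P*(1-P) = 0.3475 * 0.6525
I = 0.2267

0.2267


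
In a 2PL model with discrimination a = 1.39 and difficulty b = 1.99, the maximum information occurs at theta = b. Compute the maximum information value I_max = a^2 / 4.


For 2PL, max info at theta = b = 1.99
I_max = a^2 / 4 = 1.39^2 / 4
= 1.9321 / 4
I_max = 0.483

0.483


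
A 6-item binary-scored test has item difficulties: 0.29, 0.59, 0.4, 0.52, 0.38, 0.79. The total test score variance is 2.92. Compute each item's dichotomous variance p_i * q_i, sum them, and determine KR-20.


For each item, compute p_i * q_i:
  Item 1: 0.29 * 0.71 = 0.2059
  Item 2: 0.59 * 0.41 = 0.2419
  Item 3: 0.4 * 0.6 = 0.24
  Item 4: 0.52 * 0.48 = 0.2496
  Item 5: 0.38 * 0.62 = 0.2356
  Item 6: 0.79 * 0.21 = 0.1659
Sum(p_i * q_i) = 0.2059 + 0.2419 + 0.24 + 0.2496 + 0.2356 + 0.1659 = 1.3389
KR-20 = (k/(k-1)) * (1 - Sum(p_i*q_i) / Var_total)
= (6/5) * (1 - 1.3389/2.92)
= 1.2 * 0.5415
KR-20 = 0.6498

0.6498


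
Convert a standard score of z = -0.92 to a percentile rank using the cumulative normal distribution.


CDF(z) = 0.5 * (1 + erf(z/sqrt(2)))
erf(-0.6505) = -0.6424
CDF = 0.1788
Percentile rank = 0.1788 * 100 = 17.88

17.88


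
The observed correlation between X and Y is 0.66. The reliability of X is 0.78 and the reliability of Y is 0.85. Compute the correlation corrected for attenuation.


r_corrected = rxy / sqrt(rxx * ryy)
= 0.66 / sqrt(0.78 * 0.85)
= 0.66 / sqrt(0.663)
= 0.66 / 0.814248
r_corrected = 0.8106

0.8106


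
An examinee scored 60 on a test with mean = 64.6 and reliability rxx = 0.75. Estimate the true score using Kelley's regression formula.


T_est = rxx * X + (1 - rxx) * mean
T_est = 0.75 * 60 + 0.25 * 64.6
T_est = 45.0 + 16.15
T_est = 61.15

61.15


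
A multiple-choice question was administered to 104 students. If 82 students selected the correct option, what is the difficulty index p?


Item difficulty p = number correct / total examinees
p = 82 / 104
p = 0.7885

0.7885


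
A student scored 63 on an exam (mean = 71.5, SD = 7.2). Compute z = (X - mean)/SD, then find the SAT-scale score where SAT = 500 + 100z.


z = (X - mean) / SD = (63 - 71.5) / 7.2
z = -8.5 / 7.2
z = -1.1806
SAT-scale = SAT = 500 + 100z
Carry z at full precision (z = -8.5 / 7.2) into the conversion:
SAT-scale = 500 + 100 * (-8.5 / 7.2) = 500 + -850 / 7.2
SAT-scale = 500 + -118.0556
SAT-scale = 381.9444

381.9444


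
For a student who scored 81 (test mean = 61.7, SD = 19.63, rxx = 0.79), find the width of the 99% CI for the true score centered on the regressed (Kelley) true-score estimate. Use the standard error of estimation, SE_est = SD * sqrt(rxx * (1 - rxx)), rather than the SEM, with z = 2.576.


True score estimate = 0.79*81 + 0.21*61.7 = 76.947
SE_est = SD * sqrt(rxx * (1 - rxx)) = 19.63 * sqrt(0.79 * 0.21) = 19.63 * sqrt(0.1659) = 7.995461
CI = T_est +/- z * SE_est, so width = 2 * z * SE_est = 2 * 2.576 * 7.995461
Width = 41.1926

41.1926


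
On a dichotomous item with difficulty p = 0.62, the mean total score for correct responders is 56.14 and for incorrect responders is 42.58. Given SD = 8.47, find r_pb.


q = 1 - p = 0.38
rpb = ((M1 - M0) / SD) * sqrt(p * q)
rpb = ((56.14 - 42.58) / 8.47) * sqrt(0.62 * 0.38)
rpb = 0.7771

0.7771


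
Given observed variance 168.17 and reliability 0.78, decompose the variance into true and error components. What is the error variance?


var_true = rxx * var_obs = 0.78 * 168.17 = 131.1726
var_error = var_obs - var_true
var_error = 168.17 - 131.1726
var_error = 36.9974

36.9974


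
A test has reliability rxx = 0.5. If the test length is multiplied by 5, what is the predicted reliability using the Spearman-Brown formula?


r_new = (n * rxx) / (1 + (n-1) * rxx)
r_new = (5 * 0.5) / (1 + 4 * 0.5)
r_new = 2.5 / 3.0
r_new = 0.8333

0.8333


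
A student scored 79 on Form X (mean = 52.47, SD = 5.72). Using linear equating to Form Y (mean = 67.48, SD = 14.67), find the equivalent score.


slope = SD_Y / SD_X = 14.67 / 5.72 ~ 2.5647
intercept = mean_Y - slope * mean_X = 67.48 - (14.67 / 5.72) * 52.47 ~ -67.089
Y = slope * X + intercept. To avoid rounding drift from the rounded slope/intercept, evaluate the equivalent form Y = mean_Y + SD_Y * (X - mean_X) / SD_X at full precision:
Y = 67.48 + 14.67 * (79 - 52.47) / 5.72
Y = 67.48 + 14.67 * 26.53 / 5.72
Y = 67.48 + 389.1951 / 5.72
Y = 67.48 + 68.0411
Y = 135.5211

135.5211


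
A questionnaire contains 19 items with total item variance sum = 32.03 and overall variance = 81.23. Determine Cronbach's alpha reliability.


alpha = (k/(k-1)) * (1 - sum(si^2)/s_total^2)
= (19/18) * (1 - 32.03/81.23)
alpha = 0.6393

0.6393


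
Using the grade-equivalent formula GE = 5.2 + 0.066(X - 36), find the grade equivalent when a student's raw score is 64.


raw - median = 64 - 36 = 28
slope * diff = 0.066 * 28 = 1.848
GE = 5.2 + 1.848
GE = 7.048

7.048


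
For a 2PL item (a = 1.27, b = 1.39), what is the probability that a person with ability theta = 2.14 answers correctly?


a*(theta - b) = 1.27 * (2.14 - 1.39) = 0.9525
exp(-0.9525) = 0.3858
P = 1 / (1 + 0.3858)
P = 0.7216

0.7216


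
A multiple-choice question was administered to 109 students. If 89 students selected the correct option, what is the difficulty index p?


Item difficulty p = number correct / total examinees
p = 89 / 109
p = 0.8165

0.8165


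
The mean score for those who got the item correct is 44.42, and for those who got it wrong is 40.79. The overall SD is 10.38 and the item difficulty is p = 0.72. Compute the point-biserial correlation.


q = 1 - p = 0.28
rpb = ((M1 - M0) / SD) * sqrt(p * q)
rpb = ((44.42 - 40.79) / 10.38) * sqrt(0.72 * 0.28)
rpb = 0.157

0.157


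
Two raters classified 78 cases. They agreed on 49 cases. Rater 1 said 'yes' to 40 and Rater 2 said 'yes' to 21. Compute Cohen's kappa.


P_o = 49/78 = 0.628205
P_e = (40*21 + 38*57) / 6084 = 0.494083
kappa = (P_o - P_e) / (1 - P_e)
kappa = (0.628205 - 0.494083) / (1 - 0.494083)
kappa = 0.2651

0.2651


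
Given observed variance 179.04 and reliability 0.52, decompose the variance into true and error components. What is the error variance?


var_true = rxx * var_obs = 0.52 * 179.04 = 93.1008
var_error = var_obs - var_true
var_error = 179.04 - 93.1008
var_error = 85.9392

85.9392


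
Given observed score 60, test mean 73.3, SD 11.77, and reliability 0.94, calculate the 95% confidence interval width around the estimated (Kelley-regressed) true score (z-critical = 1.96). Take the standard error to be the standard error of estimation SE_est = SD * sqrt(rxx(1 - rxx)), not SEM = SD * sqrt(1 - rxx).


True score estimate = 0.94*60 + 0.06*73.3 = 60.798
SE_est = SD * sqrt(rxx * (1 - rxx)) = 11.77 * sqrt(0.94 * 0.06) = 11.77 * sqrt(0.0564) = 2.79522
CI = T_est +/- z * SE_est, so width = 2 * z * SE_est = 2 * 1.96 * 2.79522
Width = 10.9573

10.9573


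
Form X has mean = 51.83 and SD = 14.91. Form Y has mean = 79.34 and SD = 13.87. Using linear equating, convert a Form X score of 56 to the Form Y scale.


slope = SD_Y / SD_X = 13.87 / 14.91 ~ 0.9302
intercept = mean_Y - slope * mean_X = 79.34 - (13.87 / 14.91) * 51.83 ~ 31.1252
Y = slope * X + intercept. To avoid rounding drift from the rounded slope/intercept, evaluate the equivalent form Y = mean_Y + SD_Y * (X - mean_X) / SD_X at full precision:
Y = 79.34 + 13.87 * (56 - 51.83) / 14.91
Y = 79.34 + 13.87 * 4.17 / 14.91
Y = 79.34 + 57.8379 / 14.91
Y = 79.34 + 3.8791
Y = 83.2191

83.2191


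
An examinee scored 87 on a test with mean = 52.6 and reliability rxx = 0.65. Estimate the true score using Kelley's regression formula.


T_est = rxx * X + (1 - rxx) * mean
T_est = 0.65 * 87 + 0.35 * 52.6
T_est = 56.55 + 18.41
T_est = 74.96

74.96


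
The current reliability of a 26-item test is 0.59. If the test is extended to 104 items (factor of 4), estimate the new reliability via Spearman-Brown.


r_new = (n * rxx) / (1 + (n-1) * rxx)
r_new = (4 * 0.59) / (1 + 3 * 0.59)
r_new = 2.36 / 2.77
r_new = 0.852

0.852


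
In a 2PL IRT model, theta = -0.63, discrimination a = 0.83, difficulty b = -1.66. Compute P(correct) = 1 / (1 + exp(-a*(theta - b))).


a*(theta - b) = 0.83 * (-0.63 - -1.66) = 0.8549
exp(-0.8549) = 0.4253
P = 1 / (1 + 0.4253)
P = 0.7016

0.7016


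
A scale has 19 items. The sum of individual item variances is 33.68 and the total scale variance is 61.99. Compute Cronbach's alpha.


alpha = (k/(k-1)) * (1 - sum(si^2)/s_total^2)
= (19/18) * (1 - 33.68/61.99)
alpha = 0.4821

0.4821


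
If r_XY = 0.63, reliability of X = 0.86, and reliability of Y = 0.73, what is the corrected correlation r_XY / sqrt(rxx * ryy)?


r_corrected = rxy / sqrt(rxx * ryy)
= 0.63 / sqrt(0.86 * 0.73)
= 0.63 / sqrt(0.6278)
= 0.63 / 0.792338
r_corrected = 0.7951

0.7951


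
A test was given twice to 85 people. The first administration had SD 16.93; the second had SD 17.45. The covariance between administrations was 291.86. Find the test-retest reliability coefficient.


r = cov(X,Y) / (SD_X * SD_Y)
r = 291.86 / (16.93 * 17.45)
r = 291.86 / 295.4285
r = 0.9879

0.9879


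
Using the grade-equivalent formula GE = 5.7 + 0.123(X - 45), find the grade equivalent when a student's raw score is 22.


raw - median = 22 - 45 = -23
slope * diff = 0.123 * -23 = -2.829
GE = 5.7 + -2.829
GE = 2.871

2.871


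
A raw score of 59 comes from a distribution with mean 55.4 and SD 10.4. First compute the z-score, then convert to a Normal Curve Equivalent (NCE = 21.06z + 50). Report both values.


z = (X - mean) / SD = (59 - 55.4) / 10.4
z = 3.6 / 10.4
z = 0.3462
NCE = NCE = 21.06z + 50
Carry z at full precision (z = 3.6 / 10.4) into the conversion:
NCE = 21.06 * (3.6 / 10.4) + 50 = 75.816 / 10.4 + 50
NCE = 7.29 + 50
NCE = 57.29

57.29


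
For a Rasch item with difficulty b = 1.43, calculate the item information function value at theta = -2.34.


P = 1/(1+exp(-(-2.34-1.43))) = 0.0225
I = P*(1-P) = 0.0225 * 0.9775
I = 0.022

0.022


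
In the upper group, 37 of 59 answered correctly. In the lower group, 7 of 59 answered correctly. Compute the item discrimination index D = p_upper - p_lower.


p_upper = 37/59 = 0.6271
p_lower = 7/59 = 0.1186
D = 0.6271 - 0.1186 = 0.5085

0.5085


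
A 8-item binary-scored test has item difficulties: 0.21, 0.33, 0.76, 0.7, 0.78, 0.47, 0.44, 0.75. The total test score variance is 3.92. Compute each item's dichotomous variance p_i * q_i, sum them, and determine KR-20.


For each item, compute p_i * q_i:
  Item 1: 0.21 * 0.79 = 0.1659
  Item 2: 0.33 * 0.67 = 0.2211
  Item 3: 0.76 * 0.24 = 0.1824
  Item 4: 0.7 * 0.3 = 0.21
  Item 5: 0.78 * 0.22 = 0.1716
  Item 6: 0.47 * 0.53 = 0.2491
  Item 7: 0.44 * 0.56 = 0.2464
  Item 8: 0.75 * 0.25 = 0.1875
Sum(p_i * q_i) = 0.1659 + 0.2211 + 0.1824 + 0.21 + 0.1716 + 0.2491 + 0.2464 + 0.1875 = 1.634
KR-20 = (k/(k-1)) * (1 - Sum(p_i*q_i) / Var_total)
= (8/7) * (1 - 1.634/3.92)
= 1.1429 * 0.5832
KR-20 = 0.6665

0.6665


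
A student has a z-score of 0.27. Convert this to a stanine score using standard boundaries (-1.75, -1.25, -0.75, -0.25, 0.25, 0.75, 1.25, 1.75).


Stanine boundaries: [-1.75, -1.25, -0.75, -0.25, 0.25, 0.75, 1.25, 1.75]
z = 0.27
Check each boundary:
  z >= -1.75 -> could be stanine 2
  z >= -1.25 -> could be stanine 3
  z >= -0.75 -> could be stanine 4
  z >= -0.25 -> could be stanine 5
  z >= 0.25 -> could be stanine 6
  z < 0.75
  z < 1.25
  z < 1.75
Highest qualifying boundary gives stanine = 6

6


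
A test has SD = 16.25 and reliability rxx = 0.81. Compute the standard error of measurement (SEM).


SEM = SD * sqrt(1 - rxx)
SEM = 16.25 * sqrt(1 - 0.81)
SEM = 16.25 * sqrt(0.19) = 16.25 * 0.43589
SEM = 7.0832

7.0832


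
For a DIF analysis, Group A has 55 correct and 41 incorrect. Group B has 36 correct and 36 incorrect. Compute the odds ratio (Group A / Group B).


Odds_A = 55/41 = 1.3415
Odds_B = 36/36 = 1.0
OR = Odds_A / Odds_B = 1.3415 / 1.0
Exactly, OR = (55 * 36) / (41 * 36) = 1980 / 1476
OR = 1.3415

1.3415


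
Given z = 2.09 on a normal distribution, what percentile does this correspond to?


CDF(z) = 0.5 * (1 + erf(z/sqrt(2)))
erf(1.4779) = 0.9634
CDF = 0.9817
Percentile rank = 0.9817 * 100 = 98.17

98.17


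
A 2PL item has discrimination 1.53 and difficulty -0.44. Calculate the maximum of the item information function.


For 2PL, max info at theta = b = -0.44
I_max = a^2 / 4 = 1.53^2 / 4
= 2.3409 / 4
I_max = 0.5852

0.5852


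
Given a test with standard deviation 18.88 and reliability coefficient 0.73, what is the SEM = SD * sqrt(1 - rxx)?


SEM = SD * sqrt(1 - rxx)
SEM = 18.88 * sqrt(1 - 0.73)
SEM = 18.88 * sqrt(0.27) = 18.88 * 0.519615
SEM = 9.8103

9.8103


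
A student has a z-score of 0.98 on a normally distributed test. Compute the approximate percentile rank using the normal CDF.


CDF(z) = 0.5 * (1 + erf(z/sqrt(2)))
erf(0.693) = 0.6729
CDF = 0.8365
Percentile rank = 0.8365 * 100 = 83.65

83.65


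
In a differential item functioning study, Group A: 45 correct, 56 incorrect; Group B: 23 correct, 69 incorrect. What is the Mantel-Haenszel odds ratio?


Odds_A = 45/56 = 0.8036
Odds_B = 23/69 = 0.3333
OR = Odds_A / Odds_B = 0.8036 / 0.3333
Exactly, OR = (45 * 69) / (56 * 23) = 3105 / 1288
OR = 2.4107

2.4107


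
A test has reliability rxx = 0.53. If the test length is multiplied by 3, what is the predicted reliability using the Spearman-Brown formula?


r_new = (n * rxx) / (1 + (n-1) * rxx)
r_new = (3 * 0.53) / (1 + 2 * 0.53)
r_new = 1.59 / 2.06
r_new = 0.7718

0.7718
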